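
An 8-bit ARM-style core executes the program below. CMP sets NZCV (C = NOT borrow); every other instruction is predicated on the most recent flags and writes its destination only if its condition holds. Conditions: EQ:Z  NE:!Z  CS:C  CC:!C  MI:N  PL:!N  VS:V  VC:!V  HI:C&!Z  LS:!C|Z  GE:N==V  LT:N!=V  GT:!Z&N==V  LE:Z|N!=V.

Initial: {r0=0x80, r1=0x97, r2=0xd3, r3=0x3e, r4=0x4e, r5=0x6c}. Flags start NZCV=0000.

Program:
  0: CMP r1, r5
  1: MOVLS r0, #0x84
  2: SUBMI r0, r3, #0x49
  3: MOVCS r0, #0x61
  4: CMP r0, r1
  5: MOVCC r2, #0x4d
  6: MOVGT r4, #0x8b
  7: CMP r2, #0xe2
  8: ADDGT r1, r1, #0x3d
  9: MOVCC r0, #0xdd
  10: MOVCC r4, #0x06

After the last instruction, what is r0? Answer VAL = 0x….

[0] flags=0011 → (cmp)
[1] flags=0011 LS?F → skip
[2] flags=0011 MI?F → skip
[3] flags=0011 CS?T → r0=0x61
[4] flags=1001 → (cmp)
[5] flags=1001 CC?T → r2=0x4d
[6] flags=1001 GT?T → r4=0x8b
[7] flags=0000 → (cmp)
[8] flags=0000 GT?T → r1=0xd4
[9] flags=0000 CC?T → r0=0xdd
[10] flags=0000 CC?T → r4=0x06

VAL = 0xdd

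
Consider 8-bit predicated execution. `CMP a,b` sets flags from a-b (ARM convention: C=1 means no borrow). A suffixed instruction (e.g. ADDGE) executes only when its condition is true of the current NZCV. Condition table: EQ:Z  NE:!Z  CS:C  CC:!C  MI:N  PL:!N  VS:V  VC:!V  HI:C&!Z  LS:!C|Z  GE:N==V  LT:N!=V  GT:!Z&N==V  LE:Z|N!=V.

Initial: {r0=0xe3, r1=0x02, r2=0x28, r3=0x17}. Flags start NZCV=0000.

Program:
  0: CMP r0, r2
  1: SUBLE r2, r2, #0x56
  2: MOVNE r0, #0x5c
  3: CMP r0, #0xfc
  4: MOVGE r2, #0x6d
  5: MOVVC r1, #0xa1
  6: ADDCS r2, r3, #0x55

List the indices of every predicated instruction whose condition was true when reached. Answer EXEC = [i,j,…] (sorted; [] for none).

EXEC = [1,2,4,5]

[0] flags=1010 → (cmp)
[1] flags=1010 LE?T → r2=0xd2
[2] flags=1010 NE?T → r0=0x5c
[3] flags=0000 → (cmp)
[4] flags=0000 GE?T → r2=0x6d
[5] flags=0000 VC?T → r1=0xa1
[6] flags=0000 CS?F → skip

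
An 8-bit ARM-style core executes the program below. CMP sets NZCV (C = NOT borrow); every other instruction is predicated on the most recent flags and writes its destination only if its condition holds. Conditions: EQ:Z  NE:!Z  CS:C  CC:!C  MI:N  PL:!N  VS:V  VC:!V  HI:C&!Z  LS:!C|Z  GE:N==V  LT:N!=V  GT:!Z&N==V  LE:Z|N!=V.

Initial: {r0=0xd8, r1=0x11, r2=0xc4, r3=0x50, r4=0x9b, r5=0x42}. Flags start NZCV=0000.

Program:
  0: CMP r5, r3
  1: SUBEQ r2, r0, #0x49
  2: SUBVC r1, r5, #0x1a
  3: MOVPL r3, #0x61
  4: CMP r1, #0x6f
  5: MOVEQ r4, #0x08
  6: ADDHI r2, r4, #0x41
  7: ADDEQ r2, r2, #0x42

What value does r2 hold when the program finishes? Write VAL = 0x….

VAL = 0xc4

[0] flags=1000 → (cmp)
[1] flags=1000 EQ?F → skip
[2] flags=1000 VC?T → r1=0x28
[3] flags=1000 PL?F → skip
[4] flags=1000 → (cmp)
[5] flags=1000 EQ?F → skip
[6] flags=1000 HI?F → skip
[7] flags=1000 EQ?F → skip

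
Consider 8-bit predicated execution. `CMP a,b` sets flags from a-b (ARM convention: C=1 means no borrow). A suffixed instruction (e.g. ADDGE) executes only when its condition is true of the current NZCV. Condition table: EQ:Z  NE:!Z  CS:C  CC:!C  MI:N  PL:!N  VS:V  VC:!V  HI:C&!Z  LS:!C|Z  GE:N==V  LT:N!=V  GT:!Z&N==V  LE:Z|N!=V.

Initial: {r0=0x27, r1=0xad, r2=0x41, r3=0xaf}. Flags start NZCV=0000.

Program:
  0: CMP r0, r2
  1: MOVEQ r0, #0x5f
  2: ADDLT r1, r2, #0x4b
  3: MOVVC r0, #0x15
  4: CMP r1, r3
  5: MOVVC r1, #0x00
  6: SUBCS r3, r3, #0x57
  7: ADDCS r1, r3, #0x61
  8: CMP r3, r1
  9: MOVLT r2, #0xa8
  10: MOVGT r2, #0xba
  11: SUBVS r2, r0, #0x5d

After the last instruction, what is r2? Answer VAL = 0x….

[0] flags=1000 → (cmp)
[1] flags=1000 EQ?F → skip
[2] flags=1000 LT?T → r1=0x8c
[3] flags=1000 VC?T → r0=0x15
[4] flags=1000 → (cmp)
[5] flags=1000 VC?T → r1=0x00
[6] flags=1000 CS?F → skip
[7] flags=1000 CS?F → skip
[8] flags=1010 → (cmp)
[9] flags=1010 LT?T → r2=0xa8
[10] flags=1010 GT?F → skip
[11] flags=1010 VS?F → skip

VAL = 0xa8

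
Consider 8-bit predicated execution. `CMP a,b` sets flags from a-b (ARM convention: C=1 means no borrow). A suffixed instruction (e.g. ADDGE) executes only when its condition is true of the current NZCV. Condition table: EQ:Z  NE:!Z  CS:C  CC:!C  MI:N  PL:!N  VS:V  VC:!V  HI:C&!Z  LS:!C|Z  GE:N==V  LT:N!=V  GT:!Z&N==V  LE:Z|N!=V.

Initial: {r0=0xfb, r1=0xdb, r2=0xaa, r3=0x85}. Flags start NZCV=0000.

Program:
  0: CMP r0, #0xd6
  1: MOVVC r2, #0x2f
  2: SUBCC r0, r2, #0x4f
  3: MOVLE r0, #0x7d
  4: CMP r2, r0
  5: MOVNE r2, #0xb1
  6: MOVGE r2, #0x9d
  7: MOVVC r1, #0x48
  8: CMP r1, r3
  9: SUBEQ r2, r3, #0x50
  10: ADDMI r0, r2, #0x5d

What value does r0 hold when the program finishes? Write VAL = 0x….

VAL = 0xfa

0: ✓ CMP  NZCV=0010
1: ✓ MOVVC  r2←0x2f
2: · SUBCC
3: · MOVLE
4: ✓ CMP  NZCV=0000
5: ✓ MOVNE  r2←0xb1
6: ✓ MOVGE  r2←0x9d
7: ✓ MOVVC  r1←0x48
8: ✓ CMP  NZCV=1001
9: · SUBEQ
10: ✓ ADDMI  r0←0xfa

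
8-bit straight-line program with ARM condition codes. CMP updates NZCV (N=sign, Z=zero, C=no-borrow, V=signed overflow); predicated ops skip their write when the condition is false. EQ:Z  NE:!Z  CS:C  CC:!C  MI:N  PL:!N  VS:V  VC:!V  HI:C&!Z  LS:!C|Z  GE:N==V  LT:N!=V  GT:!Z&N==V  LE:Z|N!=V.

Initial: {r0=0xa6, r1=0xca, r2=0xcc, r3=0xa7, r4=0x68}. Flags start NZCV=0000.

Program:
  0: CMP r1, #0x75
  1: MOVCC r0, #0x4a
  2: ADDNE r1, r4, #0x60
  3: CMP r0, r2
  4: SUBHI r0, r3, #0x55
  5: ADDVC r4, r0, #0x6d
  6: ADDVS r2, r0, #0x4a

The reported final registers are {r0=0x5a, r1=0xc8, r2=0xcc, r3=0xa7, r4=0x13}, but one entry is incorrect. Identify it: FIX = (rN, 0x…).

[0] flags=0011 → (cmp)
[1] flags=0011 CC?F → skip
[2] flags=0011 NE?T → r1=0xc8
[3] flags=1000 → (cmp)
[4] flags=1000 HI?F → skip
[5] flags=1000 VC?T → r4=0x13
[6] flags=1000 VS?F → skip

FIX = (r0, 0xa6)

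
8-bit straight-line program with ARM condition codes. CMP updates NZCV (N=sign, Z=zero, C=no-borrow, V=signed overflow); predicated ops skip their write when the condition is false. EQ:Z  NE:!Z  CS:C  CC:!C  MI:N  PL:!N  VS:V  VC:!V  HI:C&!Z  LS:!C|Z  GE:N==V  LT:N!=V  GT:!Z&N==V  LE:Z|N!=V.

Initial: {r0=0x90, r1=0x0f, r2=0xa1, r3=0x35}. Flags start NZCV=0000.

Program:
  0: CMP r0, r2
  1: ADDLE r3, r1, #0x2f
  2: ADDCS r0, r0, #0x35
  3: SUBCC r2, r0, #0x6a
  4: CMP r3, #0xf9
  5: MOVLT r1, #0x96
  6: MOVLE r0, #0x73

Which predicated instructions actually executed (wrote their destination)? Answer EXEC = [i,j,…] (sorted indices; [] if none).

0: ✓ CMP  NZCV=1000
1: ✓ ADDLE  r3←0x3e
2: · ADDCS
3: ✓ SUBCC  r2←0x26
4: ✓ CMP  NZCV=0000
5: · MOVLT
6: · MOVLE

EXEC = [1,3]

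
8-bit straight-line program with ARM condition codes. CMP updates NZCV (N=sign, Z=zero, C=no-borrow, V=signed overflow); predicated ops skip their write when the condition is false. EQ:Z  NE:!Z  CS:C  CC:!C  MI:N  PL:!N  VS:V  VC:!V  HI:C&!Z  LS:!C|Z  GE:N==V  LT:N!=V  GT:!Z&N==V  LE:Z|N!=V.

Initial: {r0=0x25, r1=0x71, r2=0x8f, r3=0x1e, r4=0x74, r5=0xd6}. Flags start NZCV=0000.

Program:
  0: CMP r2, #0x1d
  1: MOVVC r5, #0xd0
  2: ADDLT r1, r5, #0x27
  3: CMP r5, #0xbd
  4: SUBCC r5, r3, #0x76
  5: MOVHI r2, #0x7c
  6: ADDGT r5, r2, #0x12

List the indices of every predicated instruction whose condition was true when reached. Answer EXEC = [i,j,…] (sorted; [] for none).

[0] flags=0011 → (cmp)
[1] flags=0011 VC?F → skip
[2] flags=0011 LT?T → r1=0xfd
[3] flags=0010 → (cmp)
[4] flags=0010 CC?F → skip
[5] flags=0010 HI?T → r2=0x7c
[6] flags=0010 GT?T → r5=0x8e

EXEC = [2,5,6]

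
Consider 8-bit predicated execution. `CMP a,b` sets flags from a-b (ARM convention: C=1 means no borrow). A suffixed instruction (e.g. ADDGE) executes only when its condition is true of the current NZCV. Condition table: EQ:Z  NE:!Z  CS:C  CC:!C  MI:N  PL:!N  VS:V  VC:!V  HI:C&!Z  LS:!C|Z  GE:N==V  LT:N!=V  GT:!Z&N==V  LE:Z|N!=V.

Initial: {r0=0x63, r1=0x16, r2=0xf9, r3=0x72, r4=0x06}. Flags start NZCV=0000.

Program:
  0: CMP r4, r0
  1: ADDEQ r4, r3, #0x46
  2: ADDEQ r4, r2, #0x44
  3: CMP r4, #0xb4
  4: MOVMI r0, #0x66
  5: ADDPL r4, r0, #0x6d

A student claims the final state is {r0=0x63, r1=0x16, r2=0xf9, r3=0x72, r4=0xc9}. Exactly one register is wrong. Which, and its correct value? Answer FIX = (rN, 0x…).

0: ✓ CMP  NZCV=1000
1: · ADDEQ
2: · ADDEQ
3: ✓ CMP  NZCV=0000
4: · MOVMI
5: ✓ ADDPL  r4←0xd0

FIX = (r4, 0xd0)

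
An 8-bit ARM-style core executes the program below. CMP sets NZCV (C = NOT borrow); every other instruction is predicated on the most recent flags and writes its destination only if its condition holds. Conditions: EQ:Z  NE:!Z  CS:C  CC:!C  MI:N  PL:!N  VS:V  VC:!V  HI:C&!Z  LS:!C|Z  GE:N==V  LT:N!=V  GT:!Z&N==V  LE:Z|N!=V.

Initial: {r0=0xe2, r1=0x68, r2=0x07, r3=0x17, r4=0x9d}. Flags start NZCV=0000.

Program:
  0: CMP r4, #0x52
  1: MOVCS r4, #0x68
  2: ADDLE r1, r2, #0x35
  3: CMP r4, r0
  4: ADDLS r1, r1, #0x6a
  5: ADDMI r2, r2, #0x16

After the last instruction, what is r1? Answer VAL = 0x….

VAL = 0xa6

0: ✓ CMP  NZCV=0011
1: ✓ MOVCS  r4←0x68
2: ✓ ADDLE  r1←0x3c
3: ✓ CMP  NZCV=1001
4: ✓ ADDLS  r1←0xa6
5: ✓ ADDMI  r2←0x1d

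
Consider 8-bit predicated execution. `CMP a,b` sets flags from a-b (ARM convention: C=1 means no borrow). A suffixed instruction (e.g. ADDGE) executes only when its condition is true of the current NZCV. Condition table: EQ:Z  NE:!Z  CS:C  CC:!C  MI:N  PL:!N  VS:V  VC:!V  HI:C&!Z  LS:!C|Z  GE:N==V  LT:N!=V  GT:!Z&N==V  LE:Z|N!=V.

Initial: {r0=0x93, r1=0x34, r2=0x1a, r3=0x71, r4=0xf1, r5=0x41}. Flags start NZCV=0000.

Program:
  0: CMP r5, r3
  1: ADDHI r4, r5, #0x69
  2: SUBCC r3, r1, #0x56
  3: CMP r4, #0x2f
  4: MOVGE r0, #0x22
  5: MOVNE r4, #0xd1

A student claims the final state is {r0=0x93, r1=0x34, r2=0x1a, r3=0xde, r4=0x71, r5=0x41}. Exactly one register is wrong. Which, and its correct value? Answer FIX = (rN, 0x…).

FIX = (r4, 0xd1)

0: ✓ CMP  NZCV=1000
1: · ADDHI
2: ✓ SUBCC  r3←0xde
3: ✓ CMP  NZCV=1010
4: · MOVGE
5: ✓ MOVNE  r4←0xd1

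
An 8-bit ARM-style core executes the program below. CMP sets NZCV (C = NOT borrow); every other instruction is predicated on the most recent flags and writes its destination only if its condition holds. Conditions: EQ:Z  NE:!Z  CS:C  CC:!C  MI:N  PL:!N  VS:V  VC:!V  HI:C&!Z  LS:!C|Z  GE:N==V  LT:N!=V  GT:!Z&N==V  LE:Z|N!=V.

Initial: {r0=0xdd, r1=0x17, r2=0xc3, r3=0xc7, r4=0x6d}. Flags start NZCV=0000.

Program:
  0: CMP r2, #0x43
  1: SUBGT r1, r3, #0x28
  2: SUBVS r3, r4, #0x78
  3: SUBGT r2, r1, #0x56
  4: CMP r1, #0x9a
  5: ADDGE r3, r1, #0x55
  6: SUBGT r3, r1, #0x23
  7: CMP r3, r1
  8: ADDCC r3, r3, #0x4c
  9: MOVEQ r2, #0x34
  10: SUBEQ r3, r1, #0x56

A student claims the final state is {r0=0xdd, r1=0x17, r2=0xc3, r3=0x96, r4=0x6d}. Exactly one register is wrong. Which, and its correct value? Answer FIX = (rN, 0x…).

FIX = (r3, 0xf4)

[0] flags=1010 → (cmp)
[1] flags=1010 GT?F → skip
[2] flags=1010 VS?F → skip
[3] flags=1010 GT?F → skip
[4] flags=0000 → (cmp)
[5] flags=0000 GE?T → r3=0x6c
[6] flags=0000 GT?T → r3=0xf4
[7] flags=1010 → (cmp)
[8] flags=1010 CC?F → skip
[9] flags=1010 EQ?F → skip
[10] flags=1010 EQ?F → skip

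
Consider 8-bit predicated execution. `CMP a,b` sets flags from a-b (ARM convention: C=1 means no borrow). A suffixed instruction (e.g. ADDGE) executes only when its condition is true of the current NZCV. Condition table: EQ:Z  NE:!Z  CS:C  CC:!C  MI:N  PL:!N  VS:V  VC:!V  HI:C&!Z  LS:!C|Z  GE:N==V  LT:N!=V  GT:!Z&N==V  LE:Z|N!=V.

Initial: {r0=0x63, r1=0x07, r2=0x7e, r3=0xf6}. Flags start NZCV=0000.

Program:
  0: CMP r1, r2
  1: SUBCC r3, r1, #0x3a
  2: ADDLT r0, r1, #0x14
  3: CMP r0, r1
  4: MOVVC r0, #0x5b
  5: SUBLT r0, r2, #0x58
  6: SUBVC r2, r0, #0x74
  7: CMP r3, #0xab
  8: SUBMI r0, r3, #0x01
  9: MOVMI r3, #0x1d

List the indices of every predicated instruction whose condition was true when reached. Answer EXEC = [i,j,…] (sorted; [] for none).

0: ✓ CMP  NZCV=1000
1: ✓ SUBCC  r3←0xcd
2: ✓ ADDLT  r0←0x1b
3: ✓ CMP  NZCV=0010
4: ✓ MOVVC  r0←0x5b
5: · SUBLT
6: ✓ SUBVC  r2←0xe7
7: ✓ CMP  NZCV=0010
8: · SUBMI
9: · MOVMI

EXEC = [1,2,4,6]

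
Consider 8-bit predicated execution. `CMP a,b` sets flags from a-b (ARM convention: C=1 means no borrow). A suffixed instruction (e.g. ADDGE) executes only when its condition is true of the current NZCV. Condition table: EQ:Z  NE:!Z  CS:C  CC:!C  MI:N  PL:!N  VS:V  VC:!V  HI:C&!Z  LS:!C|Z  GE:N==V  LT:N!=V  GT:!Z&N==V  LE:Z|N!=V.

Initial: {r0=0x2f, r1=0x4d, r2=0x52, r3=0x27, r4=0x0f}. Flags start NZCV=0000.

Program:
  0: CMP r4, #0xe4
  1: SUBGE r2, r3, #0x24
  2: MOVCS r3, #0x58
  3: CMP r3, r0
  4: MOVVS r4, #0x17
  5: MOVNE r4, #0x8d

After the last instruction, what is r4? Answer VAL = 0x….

VAL = 0x8d

0: ✓ CMP  NZCV=0000
1: ✓ SUBGE  r2←0x03
2: · MOVCS
3: ✓ CMP  NZCV=1000
4: · MOVVS
5: ✓ MOVNE  r4←0x8d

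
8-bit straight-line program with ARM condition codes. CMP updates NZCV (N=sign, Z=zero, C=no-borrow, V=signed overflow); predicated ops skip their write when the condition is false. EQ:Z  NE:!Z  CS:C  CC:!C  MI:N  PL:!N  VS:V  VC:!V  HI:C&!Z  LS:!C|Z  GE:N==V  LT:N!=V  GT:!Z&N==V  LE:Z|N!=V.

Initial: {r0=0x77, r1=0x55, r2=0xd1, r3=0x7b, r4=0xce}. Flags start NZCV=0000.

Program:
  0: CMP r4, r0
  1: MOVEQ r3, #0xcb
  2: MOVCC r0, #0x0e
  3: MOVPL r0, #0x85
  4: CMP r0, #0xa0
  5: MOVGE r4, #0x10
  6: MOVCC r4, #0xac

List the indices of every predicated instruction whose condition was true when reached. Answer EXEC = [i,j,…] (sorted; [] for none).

EXEC = [3,6]

0: ✓ CMP  NZCV=0011
1: · MOVEQ
2: · MOVCC
3: ✓ MOVPL  r0←0x85
4: ✓ CMP  NZCV=1000
5: · MOVGE
6: ✓ MOVCC  r4←0xac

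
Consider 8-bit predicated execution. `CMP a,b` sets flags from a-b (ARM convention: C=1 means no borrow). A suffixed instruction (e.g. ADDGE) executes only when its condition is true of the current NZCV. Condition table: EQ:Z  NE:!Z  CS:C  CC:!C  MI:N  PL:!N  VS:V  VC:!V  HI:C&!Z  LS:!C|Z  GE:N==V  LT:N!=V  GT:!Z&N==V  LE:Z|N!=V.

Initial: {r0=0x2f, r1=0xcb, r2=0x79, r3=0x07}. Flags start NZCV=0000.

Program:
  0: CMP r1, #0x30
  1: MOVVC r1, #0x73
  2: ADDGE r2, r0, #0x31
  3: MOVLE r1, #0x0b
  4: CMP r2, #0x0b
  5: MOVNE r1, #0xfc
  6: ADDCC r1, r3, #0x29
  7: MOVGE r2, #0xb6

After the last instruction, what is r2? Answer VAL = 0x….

[0] flags=1010 → (cmp)
[1] flags=1010 VC?T → r1=0x73
[2] flags=1010 GE?F → skip
[3] flags=1010 LE?T → r1=0x0b
[4] flags=0010 → (cmp)
[5] flags=0010 NE?T → r1=0xfc
[6] flags=0010 CC?F → skip
[7] flags=0010 GE?T → r2=0xb6

VAL = 0xb6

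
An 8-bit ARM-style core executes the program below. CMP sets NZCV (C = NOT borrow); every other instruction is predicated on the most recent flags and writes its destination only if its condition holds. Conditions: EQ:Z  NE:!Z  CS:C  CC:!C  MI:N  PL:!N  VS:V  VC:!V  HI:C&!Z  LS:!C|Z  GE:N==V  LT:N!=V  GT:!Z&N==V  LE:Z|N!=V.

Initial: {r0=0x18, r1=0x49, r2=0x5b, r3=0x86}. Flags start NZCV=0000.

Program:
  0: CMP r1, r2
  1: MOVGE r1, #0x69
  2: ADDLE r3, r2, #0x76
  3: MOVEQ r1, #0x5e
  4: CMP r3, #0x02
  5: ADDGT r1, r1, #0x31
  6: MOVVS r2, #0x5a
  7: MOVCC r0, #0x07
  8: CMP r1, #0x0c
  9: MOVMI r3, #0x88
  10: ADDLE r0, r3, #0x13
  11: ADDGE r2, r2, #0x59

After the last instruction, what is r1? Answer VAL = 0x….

VAL = 0x49

[0] flags=1000 → (cmp)
[1] flags=1000 GE?F → skip
[2] flags=1000 LE?T → r3=0xd1
[3] flags=1000 EQ?F → skip
[4] flags=1010 → (cmp)
[5] flags=1010 GT?F → skip
[6] flags=1010 VS?F → skip
[7] flags=1010 CC?F → skip
[8] flags=0010 → (cmp)
[9] flags=0010 MI?F → skip
[10] flags=0010 LE?F → skip
[11] flags=0010 GE?T → r2=0xb4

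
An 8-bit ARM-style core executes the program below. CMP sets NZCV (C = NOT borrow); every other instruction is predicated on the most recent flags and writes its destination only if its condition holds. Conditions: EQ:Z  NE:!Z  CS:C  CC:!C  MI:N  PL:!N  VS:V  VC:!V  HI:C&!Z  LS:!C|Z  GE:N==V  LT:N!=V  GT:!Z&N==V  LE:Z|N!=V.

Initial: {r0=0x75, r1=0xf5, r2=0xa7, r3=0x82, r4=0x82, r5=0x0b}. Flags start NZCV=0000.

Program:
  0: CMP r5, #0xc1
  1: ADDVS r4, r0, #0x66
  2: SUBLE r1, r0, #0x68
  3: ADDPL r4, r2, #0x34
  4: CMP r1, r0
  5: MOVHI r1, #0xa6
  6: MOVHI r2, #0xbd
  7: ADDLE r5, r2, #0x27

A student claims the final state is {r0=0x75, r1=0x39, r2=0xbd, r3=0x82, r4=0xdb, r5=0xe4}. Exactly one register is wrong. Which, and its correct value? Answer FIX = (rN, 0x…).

[0] flags=0000 → (cmp)
[1] flags=0000 VS?F → skip
[2] flags=0000 LE?F → skip
[3] flags=0000 PL?T → r4=0xdb
[4] flags=1010 → (cmp)
[5] flags=1010 HI?T → r1=0xa6
[6] flags=1010 HI?T → r2=0xbd
[7] flags=1010 LE?T → r5=0xe4

FIX = (r1, 0xa6)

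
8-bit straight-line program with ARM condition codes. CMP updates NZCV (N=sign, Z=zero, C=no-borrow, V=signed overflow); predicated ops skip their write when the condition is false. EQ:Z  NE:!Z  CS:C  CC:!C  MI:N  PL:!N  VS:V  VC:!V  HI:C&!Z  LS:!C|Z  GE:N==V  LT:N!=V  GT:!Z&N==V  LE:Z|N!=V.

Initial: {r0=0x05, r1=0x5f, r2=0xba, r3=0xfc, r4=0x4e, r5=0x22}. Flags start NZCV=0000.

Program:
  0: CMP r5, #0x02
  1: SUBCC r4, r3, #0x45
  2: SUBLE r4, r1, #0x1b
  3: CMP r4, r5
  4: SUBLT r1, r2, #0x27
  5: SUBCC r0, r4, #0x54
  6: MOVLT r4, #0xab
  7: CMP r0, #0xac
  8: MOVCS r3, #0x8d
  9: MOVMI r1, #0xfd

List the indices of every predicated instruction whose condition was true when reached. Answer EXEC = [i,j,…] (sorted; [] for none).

[0] flags=0010 → (cmp)
[1] flags=0010 CC?F → skip
[2] flags=0010 LE?F → skip
[3] flags=0010 → (cmp)
[4] flags=0010 LT?F → skip
[5] flags=0010 CC?F → skip
[6] flags=0010 LT?F → skip
[7] flags=0000 → (cmp)
[8] flags=0000 CS?F → skip
[9] flags=0000 MI?F → skip

EXEC = []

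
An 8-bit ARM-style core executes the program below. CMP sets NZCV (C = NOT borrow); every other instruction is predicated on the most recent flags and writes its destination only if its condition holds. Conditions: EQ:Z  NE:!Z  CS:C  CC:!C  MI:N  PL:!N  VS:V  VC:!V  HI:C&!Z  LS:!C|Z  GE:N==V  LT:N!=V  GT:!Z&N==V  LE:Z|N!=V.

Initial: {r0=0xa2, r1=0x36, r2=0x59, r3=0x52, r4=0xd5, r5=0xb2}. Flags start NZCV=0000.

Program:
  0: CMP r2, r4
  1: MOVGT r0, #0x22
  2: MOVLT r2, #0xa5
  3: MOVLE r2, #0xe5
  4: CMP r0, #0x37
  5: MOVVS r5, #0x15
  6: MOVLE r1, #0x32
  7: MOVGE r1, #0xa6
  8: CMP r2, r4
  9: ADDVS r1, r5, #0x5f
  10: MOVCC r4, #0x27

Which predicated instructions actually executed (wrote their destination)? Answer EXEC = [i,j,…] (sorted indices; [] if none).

EXEC = [1,6,9,10]

[0] flags=1001 → (cmp)
[1] flags=1001 GT?T → r0=0x22
[2] flags=1001 LT?F → skip
[3] flags=1001 LE?F → skip
[4] flags=1000 → (cmp)
[5] flags=1000 VS?F → skip
[6] flags=1000 LE?T → r1=0x32
[7] flags=1000 GE?F → skip
[8] flags=1001 → (cmp)
[9] flags=1001 VS?T → r1=0x11
[10] flags=1001 CC?T → r4=0x27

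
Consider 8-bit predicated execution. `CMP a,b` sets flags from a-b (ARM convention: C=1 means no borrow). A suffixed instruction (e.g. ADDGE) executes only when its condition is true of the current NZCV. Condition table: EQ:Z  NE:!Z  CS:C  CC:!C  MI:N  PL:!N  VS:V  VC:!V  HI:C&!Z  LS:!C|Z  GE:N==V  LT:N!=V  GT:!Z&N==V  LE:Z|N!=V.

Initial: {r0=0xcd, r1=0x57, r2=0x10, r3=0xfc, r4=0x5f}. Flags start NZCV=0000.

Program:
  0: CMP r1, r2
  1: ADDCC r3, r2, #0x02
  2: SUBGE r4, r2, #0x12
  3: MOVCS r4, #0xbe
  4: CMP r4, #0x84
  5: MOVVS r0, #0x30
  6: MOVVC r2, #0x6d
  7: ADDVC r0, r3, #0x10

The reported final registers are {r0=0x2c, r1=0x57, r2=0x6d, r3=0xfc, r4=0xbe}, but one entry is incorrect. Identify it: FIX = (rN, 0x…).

FIX = (r0, 0x0c)

0: ✓ CMP  NZCV=0010
1: · ADDCC
2: ✓ SUBGE  r4←0xfe
3: ✓ MOVCS  r4←0xbe
4: ✓ CMP  NZCV=0010
5: · MOVVS
6: ✓ MOVVC  r2←0x6d
7: ✓ ADDVC  r0←0x0c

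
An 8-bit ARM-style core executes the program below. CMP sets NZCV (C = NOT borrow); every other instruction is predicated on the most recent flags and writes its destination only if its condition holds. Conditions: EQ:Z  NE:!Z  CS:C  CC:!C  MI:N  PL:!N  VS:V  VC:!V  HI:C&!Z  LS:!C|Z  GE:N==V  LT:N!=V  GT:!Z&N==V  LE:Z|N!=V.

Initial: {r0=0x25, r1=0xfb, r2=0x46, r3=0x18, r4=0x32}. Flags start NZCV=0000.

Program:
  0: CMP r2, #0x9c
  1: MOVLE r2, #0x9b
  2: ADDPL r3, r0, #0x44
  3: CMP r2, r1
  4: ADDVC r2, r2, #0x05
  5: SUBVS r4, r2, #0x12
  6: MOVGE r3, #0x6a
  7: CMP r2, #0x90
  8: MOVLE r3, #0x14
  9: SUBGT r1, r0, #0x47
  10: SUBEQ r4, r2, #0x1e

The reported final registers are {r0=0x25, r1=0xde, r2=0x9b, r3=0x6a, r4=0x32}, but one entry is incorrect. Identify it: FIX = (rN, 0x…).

FIX = (r2, 0x4b)

[0] flags=1001 → (cmp)
[1] flags=1001 LE?F → skip
[2] flags=1001 PL?F → skip
[3] flags=0000 → (cmp)
[4] flags=0000 VC?T → r2=0x4b
[5] flags=0000 VS?F → skip
[6] flags=0000 GE?T → r3=0x6a
[7] flags=1001 → (cmp)
[8] flags=1001 LE?F → skip
[9] flags=1001 GT?T → r1=0xde
[10] flags=1001 EQ?F → skip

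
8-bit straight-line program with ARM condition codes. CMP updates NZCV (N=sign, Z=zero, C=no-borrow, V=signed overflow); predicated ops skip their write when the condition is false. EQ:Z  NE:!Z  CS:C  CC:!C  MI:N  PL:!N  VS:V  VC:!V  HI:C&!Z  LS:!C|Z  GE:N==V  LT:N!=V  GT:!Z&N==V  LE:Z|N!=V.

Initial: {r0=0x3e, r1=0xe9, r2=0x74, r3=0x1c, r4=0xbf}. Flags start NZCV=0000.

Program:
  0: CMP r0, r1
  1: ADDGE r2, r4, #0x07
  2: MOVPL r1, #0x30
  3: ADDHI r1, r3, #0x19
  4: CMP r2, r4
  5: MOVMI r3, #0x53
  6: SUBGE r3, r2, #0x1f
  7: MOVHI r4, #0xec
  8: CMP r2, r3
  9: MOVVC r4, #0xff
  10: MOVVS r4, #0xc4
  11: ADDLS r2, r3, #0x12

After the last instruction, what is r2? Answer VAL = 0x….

VAL = 0xc6

0: ✓ CMP  NZCV=0000
1: ✓ ADDGE  r2←0xc6
2: ✓ MOVPL  r1←0x30
3: · ADDHI
4: ✓ CMP  NZCV=0010
5: · MOVMI
6: ✓ SUBGE  r3←0xa7
7: ✓ MOVHI  r4←0xec
8: ✓ CMP  NZCV=0010
9: ✓ MOVVC  r4←0xff
10: · MOVVS
11: · ADDLS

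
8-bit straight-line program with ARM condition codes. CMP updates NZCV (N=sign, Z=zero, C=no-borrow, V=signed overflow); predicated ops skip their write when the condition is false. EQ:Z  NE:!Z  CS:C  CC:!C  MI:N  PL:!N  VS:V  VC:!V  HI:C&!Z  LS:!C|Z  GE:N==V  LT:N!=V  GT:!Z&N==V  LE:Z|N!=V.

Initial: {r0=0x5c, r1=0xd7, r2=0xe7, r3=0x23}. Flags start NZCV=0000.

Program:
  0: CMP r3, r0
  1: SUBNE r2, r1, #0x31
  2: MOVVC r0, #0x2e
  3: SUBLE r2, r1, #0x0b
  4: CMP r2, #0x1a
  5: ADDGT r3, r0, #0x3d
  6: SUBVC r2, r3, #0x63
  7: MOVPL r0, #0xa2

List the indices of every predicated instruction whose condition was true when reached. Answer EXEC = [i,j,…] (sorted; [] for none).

EXEC = [1,2,3,6]

0: ✓ CMP  NZCV=1000
1: ✓ SUBNE  r2←0xa6
2: ✓ MOVVC  r0←0x2e
3: ✓ SUBLE  r2←0xcc
4: ✓ CMP  NZCV=1010
5: · ADDGT
6: ✓ SUBVC  r2←0xc0
7: · MOVPL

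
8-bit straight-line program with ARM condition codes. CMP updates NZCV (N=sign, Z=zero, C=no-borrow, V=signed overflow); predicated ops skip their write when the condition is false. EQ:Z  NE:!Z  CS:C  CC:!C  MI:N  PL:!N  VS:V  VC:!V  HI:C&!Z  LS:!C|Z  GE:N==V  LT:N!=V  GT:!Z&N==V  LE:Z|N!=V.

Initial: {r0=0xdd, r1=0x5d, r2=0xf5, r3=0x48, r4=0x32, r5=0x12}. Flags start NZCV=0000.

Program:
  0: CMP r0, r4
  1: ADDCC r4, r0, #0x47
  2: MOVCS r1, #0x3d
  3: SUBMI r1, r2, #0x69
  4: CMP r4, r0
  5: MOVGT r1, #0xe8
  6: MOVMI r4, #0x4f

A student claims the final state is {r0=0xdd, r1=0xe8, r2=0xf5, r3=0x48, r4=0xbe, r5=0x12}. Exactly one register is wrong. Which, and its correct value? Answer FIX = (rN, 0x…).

[0] flags=1010 → (cmp)
[1] flags=1010 CC?F → skip
[2] flags=1010 CS?T → r1=0x3d
[3] flags=1010 MI?T → r1=0x8c
[4] flags=0000 → (cmp)
[5] flags=0000 GT?T → r1=0xe8
[6] flags=0000 MI?F → skip

FIX = (r4, 0x32)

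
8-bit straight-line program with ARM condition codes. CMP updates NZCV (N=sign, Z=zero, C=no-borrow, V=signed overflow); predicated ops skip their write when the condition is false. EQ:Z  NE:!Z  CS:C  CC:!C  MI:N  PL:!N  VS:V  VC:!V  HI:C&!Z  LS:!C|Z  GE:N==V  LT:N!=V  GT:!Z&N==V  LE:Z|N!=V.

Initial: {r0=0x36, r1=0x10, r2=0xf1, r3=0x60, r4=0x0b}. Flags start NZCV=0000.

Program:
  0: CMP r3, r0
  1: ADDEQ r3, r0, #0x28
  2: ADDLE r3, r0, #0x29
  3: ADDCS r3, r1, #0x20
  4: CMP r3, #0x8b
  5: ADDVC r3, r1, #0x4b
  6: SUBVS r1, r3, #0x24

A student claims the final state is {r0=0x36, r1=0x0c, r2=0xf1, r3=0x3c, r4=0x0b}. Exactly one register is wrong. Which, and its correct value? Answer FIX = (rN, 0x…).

[0] flags=0010 → (cmp)
[1] flags=0010 EQ?F → skip
[2] flags=0010 LE?F → skip
[3] flags=0010 CS?T → r3=0x30
[4] flags=1001 → (cmp)
[5] flags=1001 VC?F → skip
[6] flags=1001 VS?T → r1=0x0c

FIX = (r3, 0x30)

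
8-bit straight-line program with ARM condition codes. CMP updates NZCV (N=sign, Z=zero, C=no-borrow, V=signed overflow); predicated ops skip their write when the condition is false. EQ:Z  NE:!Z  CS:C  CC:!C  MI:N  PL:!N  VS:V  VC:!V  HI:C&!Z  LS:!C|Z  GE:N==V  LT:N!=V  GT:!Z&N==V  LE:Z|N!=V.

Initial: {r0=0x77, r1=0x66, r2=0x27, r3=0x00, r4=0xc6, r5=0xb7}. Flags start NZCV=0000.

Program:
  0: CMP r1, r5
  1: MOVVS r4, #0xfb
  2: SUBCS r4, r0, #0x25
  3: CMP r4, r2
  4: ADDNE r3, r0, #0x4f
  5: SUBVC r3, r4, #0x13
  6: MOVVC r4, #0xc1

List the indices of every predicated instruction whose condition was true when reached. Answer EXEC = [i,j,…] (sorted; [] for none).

0: ✓ CMP  NZCV=1001
1: ✓ MOVVS  r4←0xfb
2: · SUBCS
3: ✓ CMP  NZCV=1010
4: ✓ ADDNE  r3←0xc6
5: ✓ SUBVC  r3←0xe8
6: ✓ MOVVC  r4←0xc1

EXEC = [1,4,5,6]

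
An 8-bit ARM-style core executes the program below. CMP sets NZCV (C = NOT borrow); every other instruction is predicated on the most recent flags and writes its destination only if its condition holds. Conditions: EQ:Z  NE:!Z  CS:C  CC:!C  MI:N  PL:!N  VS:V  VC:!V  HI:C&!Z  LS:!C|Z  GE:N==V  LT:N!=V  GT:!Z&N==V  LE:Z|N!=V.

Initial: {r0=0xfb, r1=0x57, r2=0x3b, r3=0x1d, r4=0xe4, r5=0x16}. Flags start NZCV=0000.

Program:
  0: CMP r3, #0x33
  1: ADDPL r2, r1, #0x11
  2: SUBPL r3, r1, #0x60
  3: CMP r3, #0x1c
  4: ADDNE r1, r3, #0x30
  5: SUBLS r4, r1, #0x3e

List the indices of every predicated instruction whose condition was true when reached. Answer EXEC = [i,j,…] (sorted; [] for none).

[0] flags=1000 → (cmp)
[1] flags=1000 PL?F → skip
[2] flags=1000 PL?F → skip
[3] flags=0010 → (cmp)
[4] flags=0010 NE?T → r1=0x4d
[5] flags=0010 LS?F → skip

EXEC = [4]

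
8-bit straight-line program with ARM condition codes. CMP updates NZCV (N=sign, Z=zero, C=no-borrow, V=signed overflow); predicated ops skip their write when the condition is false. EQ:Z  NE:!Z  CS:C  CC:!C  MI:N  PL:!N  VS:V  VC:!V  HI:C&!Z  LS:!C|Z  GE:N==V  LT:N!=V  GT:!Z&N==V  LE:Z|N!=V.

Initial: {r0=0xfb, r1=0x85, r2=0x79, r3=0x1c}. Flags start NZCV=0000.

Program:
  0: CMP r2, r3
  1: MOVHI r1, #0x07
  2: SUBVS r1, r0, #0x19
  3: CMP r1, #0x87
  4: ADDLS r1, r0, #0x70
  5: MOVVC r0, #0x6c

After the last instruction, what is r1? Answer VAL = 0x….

VAL = 0x6b

0: ✓ CMP  NZCV=0010
1: ✓ MOVHI  r1←0x07
2: · SUBVS
3: ✓ CMP  NZCV=1001
4: ✓ ADDLS  r1←0x6b
5: · MOVVC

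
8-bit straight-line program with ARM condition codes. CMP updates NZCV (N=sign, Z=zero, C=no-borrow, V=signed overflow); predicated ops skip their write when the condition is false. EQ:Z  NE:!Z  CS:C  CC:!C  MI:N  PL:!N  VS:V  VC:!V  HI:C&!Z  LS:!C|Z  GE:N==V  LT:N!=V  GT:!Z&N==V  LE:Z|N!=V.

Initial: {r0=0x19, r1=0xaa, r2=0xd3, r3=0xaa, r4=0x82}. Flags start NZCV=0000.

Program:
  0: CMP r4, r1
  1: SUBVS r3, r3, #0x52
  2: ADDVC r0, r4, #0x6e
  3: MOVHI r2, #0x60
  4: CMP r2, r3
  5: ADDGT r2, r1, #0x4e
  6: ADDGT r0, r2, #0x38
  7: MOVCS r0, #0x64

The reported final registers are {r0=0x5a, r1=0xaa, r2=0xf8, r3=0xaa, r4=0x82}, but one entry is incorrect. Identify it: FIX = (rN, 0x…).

FIX = (r0, 0x64)

[0] flags=1000 → (cmp)
[1] flags=1000 VS?F → skip
[2] flags=1000 VC?T → r0=0xf0
[3] flags=1000 HI?F → skip
[4] flags=0010 → (cmp)
[5] flags=0010 GT?T → r2=0xf8
[6] flags=0010 GT?T → r0=0x30
[7] flags=0010 CS?T → r0=0x64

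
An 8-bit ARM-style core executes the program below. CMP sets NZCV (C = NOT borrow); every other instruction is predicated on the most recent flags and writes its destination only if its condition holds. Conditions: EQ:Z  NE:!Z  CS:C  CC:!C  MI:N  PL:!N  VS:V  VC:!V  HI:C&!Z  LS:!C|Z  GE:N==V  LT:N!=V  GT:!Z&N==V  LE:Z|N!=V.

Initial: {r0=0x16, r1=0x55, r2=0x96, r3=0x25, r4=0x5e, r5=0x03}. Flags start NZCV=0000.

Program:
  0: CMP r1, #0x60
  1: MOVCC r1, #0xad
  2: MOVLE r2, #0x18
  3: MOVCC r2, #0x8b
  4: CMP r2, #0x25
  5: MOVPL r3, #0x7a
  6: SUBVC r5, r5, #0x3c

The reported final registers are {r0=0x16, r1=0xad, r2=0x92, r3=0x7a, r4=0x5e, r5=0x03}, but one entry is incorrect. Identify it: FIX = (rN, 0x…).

FIX = (r2, 0x8b)

[0] flags=1000 → (cmp)
[1] flags=1000 CC?T → r1=0xad
[2] flags=1000 LE?T → r2=0x18
[3] flags=1000 CC?T → r2=0x8b
[4] flags=0011 → (cmp)
[5] flags=0011 PL?T → r3=0x7a
[6] flags=0011 VC?F → skip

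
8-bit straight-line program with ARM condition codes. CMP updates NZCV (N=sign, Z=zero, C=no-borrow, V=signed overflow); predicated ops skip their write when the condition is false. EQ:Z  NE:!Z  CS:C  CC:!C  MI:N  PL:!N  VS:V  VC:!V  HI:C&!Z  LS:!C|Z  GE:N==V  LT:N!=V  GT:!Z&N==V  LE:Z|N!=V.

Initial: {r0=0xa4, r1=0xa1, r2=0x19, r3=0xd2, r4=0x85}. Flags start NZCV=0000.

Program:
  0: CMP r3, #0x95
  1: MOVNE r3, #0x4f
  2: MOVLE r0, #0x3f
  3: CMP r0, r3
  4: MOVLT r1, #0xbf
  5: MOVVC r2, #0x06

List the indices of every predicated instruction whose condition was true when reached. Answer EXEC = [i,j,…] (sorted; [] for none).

EXEC = [1,4]

[0] flags=0010 → (cmp)
[1] flags=0010 NE?T → r3=0x4f
[2] flags=0010 LE?F → skip
[3] flags=0011 → (cmp)
[4] flags=0011 LT?T → r1=0xbf
[5] flags=0011 VC?F → skip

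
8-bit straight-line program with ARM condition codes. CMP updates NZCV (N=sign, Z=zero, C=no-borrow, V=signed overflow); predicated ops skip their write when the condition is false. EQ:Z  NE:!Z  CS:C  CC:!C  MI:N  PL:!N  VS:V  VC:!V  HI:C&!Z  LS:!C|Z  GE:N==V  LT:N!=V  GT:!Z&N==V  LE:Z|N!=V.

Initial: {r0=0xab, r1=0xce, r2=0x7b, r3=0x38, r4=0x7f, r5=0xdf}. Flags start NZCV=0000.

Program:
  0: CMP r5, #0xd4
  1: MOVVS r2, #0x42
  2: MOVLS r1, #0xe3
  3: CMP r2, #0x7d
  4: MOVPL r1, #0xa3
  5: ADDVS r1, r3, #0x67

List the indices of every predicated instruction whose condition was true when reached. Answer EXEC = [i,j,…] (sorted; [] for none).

EXEC = []

[0] flags=0010 → (cmp)
[1] flags=0010 VS?F → skip
[2] flags=0010 LS?F → skip
[3] flags=1000 → (cmp)
[4] flags=1000 PL?F → skip
[5] flags=1000 VS?F → skip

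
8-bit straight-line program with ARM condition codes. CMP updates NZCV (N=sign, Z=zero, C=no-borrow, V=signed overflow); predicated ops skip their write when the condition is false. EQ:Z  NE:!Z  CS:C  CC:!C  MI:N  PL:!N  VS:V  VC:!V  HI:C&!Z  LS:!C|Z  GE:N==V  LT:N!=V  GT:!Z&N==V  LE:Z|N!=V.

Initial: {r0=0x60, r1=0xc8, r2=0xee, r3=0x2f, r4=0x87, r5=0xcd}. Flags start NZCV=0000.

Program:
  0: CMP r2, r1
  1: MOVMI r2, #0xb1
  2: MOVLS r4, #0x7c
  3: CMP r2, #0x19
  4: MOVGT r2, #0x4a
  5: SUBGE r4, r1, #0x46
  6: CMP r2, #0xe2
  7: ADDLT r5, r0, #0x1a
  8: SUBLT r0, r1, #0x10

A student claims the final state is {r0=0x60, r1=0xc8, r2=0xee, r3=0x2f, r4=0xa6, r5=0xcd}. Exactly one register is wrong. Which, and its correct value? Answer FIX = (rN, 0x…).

[0] flags=0010 → (cmp)
[1] flags=0010 MI?F → skip
[2] flags=0010 LS?F → skip
[3] flags=1010 → (cmp)
[4] flags=1010 GT?F → skip
[5] flags=1010 GE?F → skip
[6] flags=0010 → (cmp)
[7] flags=0010 LT?F → skip
[8] flags=0010 LT?F → skip

FIX = (r4, 0x87)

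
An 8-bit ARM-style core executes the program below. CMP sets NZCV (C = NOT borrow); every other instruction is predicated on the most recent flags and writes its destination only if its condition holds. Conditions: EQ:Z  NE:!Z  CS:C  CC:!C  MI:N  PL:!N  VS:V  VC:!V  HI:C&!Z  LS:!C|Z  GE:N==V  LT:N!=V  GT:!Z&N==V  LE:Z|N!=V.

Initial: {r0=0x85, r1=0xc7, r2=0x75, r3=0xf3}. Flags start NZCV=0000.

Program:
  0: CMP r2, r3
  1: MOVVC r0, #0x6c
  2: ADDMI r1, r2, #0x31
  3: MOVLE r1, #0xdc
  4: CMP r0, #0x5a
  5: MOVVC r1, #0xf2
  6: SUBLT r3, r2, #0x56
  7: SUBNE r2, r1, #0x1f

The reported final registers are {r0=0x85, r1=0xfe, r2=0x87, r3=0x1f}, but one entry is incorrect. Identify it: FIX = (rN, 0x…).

FIX = (r1, 0xa6)

[0] flags=1001 → (cmp)
[1] flags=1001 VC?F → skip
[2] flags=1001 MI?T → r1=0xa6
[3] flags=1001 LE?F → skip
[4] flags=0011 → (cmp)
[5] flags=0011 VC?F → skip
[6] flags=0011 LT?T → r3=0x1f
[7] flags=0011 NE?T → r2=0x87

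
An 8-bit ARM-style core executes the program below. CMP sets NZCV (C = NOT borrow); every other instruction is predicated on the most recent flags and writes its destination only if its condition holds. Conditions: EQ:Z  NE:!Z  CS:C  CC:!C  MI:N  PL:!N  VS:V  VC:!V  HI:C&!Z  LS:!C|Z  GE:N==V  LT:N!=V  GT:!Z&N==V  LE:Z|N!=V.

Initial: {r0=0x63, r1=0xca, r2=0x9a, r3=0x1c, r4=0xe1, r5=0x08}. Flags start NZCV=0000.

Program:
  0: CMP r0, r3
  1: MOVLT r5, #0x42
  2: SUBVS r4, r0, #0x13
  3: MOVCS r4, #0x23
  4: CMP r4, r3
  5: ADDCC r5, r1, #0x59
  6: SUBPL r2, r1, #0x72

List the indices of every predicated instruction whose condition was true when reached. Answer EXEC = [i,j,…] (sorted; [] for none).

0: ✓ CMP  NZCV=0010
1: · MOVLT
2: · SUBVS
3: ✓ MOVCS  r4←0x23
4: ✓ CMP  NZCV=0010
5: · ADDCC
6: ✓ SUBPL  r2←0x58

EXEC = [3,6]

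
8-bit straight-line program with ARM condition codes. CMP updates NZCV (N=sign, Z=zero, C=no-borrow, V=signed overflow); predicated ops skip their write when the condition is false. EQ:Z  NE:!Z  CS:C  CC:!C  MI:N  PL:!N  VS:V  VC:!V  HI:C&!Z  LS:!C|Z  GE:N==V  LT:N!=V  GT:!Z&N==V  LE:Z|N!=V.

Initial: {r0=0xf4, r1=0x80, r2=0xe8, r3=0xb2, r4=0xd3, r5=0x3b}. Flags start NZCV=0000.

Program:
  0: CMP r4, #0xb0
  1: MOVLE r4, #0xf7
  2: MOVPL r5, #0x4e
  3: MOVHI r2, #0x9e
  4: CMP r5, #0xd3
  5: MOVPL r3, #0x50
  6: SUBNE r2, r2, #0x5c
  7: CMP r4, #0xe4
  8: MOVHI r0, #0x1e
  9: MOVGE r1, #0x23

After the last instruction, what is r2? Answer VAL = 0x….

0: ✓ CMP  NZCV=0010
1: · MOVLE
2: ✓ MOVPL  r5←0x4e
3: ✓ MOVHI  r2←0x9e
4: ✓ CMP  NZCV=0000
5: ✓ MOVPL  r3←0x50
6: ✓ SUBNE  r2←0x42
7: ✓ CMP  NZCV=1000
8: · MOVHI
9: · MOVGE

VAL = 0x42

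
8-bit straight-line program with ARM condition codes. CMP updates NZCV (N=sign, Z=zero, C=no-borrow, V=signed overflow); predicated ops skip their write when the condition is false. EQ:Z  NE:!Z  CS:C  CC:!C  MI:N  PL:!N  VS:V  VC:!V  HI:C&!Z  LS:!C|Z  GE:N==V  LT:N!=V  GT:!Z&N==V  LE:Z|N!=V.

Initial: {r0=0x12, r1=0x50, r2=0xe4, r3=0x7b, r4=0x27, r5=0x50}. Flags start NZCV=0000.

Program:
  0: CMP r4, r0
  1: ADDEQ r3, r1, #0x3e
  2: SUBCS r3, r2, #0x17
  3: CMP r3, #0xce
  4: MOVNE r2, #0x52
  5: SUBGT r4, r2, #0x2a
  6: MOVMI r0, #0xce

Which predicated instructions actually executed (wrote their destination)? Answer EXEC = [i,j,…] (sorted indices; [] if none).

0: ✓ CMP  NZCV=0010
1: · ADDEQ
2: ✓ SUBCS  r3←0xcd
3: ✓ CMP  NZCV=1000
4: ✓ MOVNE  r2←0x52
5: · SUBGT
6: ✓ MOVMI  r0←0xce

EXEC = [2,4,6]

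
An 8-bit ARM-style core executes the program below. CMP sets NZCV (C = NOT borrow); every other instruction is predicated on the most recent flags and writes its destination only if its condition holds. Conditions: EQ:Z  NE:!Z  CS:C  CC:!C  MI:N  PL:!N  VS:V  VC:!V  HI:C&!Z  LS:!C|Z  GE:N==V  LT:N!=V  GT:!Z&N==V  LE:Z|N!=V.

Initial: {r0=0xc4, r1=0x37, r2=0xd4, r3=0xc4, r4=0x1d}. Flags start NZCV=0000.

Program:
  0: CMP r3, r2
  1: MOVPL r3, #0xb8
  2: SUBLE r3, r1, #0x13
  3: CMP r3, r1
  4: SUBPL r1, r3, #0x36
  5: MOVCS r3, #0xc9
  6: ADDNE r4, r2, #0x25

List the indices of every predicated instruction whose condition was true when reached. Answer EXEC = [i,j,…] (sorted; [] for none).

EXEC = [2,6]

0: ✓ CMP  NZCV=1000
1: · MOVPL
2: ✓ SUBLE  r3←0x24
3: ✓ CMP  NZCV=1000
4: · SUBPL
5: · MOVCS
6: ✓ ADDNE  r4←0xf9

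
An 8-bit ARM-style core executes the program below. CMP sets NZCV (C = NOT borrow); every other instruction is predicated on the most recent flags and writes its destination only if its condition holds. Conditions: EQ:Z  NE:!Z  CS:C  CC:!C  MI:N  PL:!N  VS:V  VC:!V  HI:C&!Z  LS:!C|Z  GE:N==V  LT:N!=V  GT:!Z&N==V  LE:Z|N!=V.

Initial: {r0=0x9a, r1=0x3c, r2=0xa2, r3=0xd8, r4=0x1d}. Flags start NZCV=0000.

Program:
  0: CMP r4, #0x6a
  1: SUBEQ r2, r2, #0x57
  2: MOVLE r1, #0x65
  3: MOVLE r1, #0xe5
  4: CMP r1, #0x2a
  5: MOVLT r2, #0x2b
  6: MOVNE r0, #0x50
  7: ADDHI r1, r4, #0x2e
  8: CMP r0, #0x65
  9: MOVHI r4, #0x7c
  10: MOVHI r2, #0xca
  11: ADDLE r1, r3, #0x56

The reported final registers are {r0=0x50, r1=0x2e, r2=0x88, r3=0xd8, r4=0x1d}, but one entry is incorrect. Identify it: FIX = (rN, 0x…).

[0] flags=1000 → (cmp)
[1] flags=1000 EQ?F → skip
[2] flags=1000 LE?T → r1=0x65
[3] flags=1000 LE?T → r1=0xe5
[4] flags=1010 → (cmp)
[5] flags=1010 LT?T → r2=0x2b
[6] flags=1010 NE?T → r0=0x50
[7] flags=1010 HI?T → r1=0x4b
[8] flags=1000 → (cmp)
[9] flags=1000 HI?F → skip
[10] flags=1000 HI?F → skip
[11] flags=1000 LE?T → r1=0x2e

FIX = (r2, 0x2b)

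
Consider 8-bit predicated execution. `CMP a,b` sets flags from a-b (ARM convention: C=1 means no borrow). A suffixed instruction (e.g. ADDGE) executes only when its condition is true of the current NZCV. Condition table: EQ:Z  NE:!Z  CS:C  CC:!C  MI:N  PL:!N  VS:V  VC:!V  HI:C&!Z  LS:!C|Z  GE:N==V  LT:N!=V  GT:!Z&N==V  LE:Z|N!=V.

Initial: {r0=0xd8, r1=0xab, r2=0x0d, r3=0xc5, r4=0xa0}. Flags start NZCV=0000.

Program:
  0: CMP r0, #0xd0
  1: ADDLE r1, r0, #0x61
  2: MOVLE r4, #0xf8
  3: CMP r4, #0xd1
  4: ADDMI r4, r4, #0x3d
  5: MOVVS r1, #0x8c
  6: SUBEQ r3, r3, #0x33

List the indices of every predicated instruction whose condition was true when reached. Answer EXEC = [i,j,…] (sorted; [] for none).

EXEC = [4]

0: ✓ CMP  NZCV=0010
1: · ADDLE
2: · MOVLE
3: ✓ CMP  NZCV=1000
4: ✓ ADDMI  r4←0xdd
5: · MOVVS
6: · SUBEQ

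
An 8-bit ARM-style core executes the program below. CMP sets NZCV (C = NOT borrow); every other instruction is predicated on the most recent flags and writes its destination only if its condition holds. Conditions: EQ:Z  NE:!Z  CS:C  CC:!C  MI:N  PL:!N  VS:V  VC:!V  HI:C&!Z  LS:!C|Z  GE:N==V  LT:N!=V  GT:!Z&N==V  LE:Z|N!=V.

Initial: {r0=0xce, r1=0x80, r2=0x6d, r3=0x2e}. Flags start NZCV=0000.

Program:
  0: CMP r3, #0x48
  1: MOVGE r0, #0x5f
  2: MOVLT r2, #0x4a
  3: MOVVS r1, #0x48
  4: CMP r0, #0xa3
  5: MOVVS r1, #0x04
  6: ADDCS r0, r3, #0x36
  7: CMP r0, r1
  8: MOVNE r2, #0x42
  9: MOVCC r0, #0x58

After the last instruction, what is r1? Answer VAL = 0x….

VAL = 0x80

0: ✓ CMP  NZCV=1000
1: · MOVGE
2: ✓ MOVLT  r2←0x4a
3: · MOVVS
4: ✓ CMP  NZCV=0010
5: · MOVVS
6: ✓ ADDCS  r0←0x64
7: ✓ CMP  NZCV=1001
8: ✓ MOVNE  r2←0x42
9: ✓ MOVCC  r0←0x58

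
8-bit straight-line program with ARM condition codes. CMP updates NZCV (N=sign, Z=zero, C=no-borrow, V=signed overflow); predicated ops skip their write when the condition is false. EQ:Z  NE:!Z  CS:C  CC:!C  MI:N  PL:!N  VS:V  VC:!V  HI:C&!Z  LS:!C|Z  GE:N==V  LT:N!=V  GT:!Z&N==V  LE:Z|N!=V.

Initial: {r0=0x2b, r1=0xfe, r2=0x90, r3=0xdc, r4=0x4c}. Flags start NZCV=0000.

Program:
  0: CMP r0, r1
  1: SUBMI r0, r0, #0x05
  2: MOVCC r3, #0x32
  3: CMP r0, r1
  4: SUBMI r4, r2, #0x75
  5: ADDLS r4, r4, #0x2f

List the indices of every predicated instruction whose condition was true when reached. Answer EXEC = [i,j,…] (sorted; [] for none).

[0] flags=0000 → (cmp)
[1] flags=0000 MI?F → skip
[2] flags=0000 CC?T → r3=0x32
[3] flags=0000 → (cmp)
[4] flags=0000 MI?F → skip
[5] flags=0000 LS?T → r4=0x7b

EXEC = [2,5]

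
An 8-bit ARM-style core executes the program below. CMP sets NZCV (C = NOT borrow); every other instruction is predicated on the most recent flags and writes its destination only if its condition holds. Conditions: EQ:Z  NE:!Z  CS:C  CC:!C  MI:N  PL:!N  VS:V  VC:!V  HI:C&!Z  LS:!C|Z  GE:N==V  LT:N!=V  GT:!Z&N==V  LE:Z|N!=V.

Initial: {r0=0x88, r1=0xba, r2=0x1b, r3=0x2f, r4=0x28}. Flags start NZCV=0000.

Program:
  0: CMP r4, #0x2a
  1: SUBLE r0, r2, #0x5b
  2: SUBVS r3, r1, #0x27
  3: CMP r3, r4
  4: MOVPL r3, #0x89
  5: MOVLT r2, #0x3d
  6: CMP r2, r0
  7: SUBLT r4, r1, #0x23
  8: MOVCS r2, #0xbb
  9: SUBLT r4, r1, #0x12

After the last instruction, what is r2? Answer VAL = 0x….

VAL = 0x1b

0: ✓ CMP  NZCV=1000
1: ✓ SUBLE  r0←0xc0
2: · SUBVS
3: ✓ CMP  NZCV=0010
4: ✓ MOVPL  r3←0x89
5: · MOVLT
6: ✓ CMP  NZCV=0000
7: · SUBLT
8: · MOVCS
9: · SUBLT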